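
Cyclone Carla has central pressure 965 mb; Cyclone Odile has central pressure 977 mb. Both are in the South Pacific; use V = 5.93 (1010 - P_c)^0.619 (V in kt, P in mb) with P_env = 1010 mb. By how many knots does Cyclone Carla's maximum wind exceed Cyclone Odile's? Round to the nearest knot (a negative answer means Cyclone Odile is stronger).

Cyclone Carla: ΔP = 45; V ≈ 5.93 × 45^0.619 ≈ 62.57 kt.
Cyclone Odile: ΔP = 33; V ≈ 5.93 × 33^0.619 ≈ 51.64 kt.
Difference ≈ 62.57 − 51.64 = 10.93 → 11 kt.

11 kt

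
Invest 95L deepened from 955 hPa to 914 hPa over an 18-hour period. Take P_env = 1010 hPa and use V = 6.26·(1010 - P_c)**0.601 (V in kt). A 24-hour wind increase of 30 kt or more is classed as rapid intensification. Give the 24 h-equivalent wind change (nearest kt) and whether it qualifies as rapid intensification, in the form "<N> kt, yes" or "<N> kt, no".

37 kt, yes

V₁: ΔP = 55, V ≈ 6.26 × 55^0.601 ≈ 69.59 kt.
V₂: ΔP = 96, V ≈ 6.26 × 96^0.601 ≈ 97.26 kt.
ΔV over 18 h = 27.67 kt → 24 h equivalent = 27.67 × 24/18 ≈ 36.89 kt.
37 kt ≥ 30 kt ⇒ rapid intensification.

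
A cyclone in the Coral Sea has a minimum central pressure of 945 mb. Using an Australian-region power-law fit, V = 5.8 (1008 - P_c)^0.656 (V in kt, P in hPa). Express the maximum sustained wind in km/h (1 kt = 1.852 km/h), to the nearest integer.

163 km/h

ΔP = 1008 − 945 = 63 mb.
V ≈ 5.8 × 63^0.656 = 5.8 × 15.148 ≈ 87.861 kt.
87.861 × 1.852 ≈ 162.72 km/h → 163 km/h.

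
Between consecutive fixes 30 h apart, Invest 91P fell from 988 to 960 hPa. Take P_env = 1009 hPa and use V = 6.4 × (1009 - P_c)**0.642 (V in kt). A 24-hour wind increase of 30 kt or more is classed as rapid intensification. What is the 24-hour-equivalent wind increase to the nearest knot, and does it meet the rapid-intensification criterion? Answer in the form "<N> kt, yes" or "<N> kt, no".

26 kt, no

V₁: ΔP = 21, V ≈ 6.4 × 21^0.642 ≈ 45.19 kt.
V₂: ΔP = 49, V ≈ 6.4 × 49^0.642 ≈ 77.85 kt.
ΔV over 30 h = 32.66 kt → 24 h equivalent = 32.66 × 24/30 ≈ 26.13 kt.
26 kt < 30 kt ⇒ not rapid intensification.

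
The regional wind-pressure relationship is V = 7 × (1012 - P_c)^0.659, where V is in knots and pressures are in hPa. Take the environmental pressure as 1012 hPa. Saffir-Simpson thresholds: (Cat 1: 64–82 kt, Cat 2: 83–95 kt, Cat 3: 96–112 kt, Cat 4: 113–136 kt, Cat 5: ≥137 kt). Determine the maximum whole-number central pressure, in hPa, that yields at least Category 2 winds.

Category 2 begins at V = 83 kt.
Required ΔP = (83/7)^(1/0.659) = 11.857^1.517 ≈ 42.63 hPa.
P_c ≤ 1012 − 42.63 = 969.37, so the highest integer P_c is 969 hPa.

969 hPa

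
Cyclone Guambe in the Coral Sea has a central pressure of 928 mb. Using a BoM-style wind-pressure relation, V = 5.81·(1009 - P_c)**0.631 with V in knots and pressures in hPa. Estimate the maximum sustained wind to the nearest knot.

ΔP = 1009 − 928 = 81 mb.
81^0.631 ≈ 16.005.
V ≈ 5.81 × 16.005 ≈ 93.0 kt.

93 kt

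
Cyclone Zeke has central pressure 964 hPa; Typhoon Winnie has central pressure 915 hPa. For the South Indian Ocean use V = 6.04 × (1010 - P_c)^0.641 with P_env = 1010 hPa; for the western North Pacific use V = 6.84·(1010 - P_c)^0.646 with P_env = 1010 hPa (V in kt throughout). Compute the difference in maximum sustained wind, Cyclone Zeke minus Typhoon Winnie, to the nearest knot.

Cyclone Zeke: ΔP = 46; V ≈ 6.04 × 46^0.641 ≈ 70.29 kt.
Typhoon Winnie: ΔP = 95; V ≈ 6.84 × 95^0.646 ≈ 129.62 kt.
Difference ≈ 70.29 − 129.62 = -59.33 → -59 kt.

-59 kt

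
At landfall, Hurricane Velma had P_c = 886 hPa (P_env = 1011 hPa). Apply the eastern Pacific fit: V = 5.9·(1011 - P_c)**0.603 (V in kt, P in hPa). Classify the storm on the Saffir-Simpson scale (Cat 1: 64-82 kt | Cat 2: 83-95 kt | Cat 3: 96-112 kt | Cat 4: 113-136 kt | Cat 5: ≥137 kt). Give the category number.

3

ΔP = 1011 − 886 = 125 hPa.
V ≈ 5.9 × 125^0.603 = 5.9 × 18.38 ≈ 108 kt.
108 kt falls in the Category 3 band.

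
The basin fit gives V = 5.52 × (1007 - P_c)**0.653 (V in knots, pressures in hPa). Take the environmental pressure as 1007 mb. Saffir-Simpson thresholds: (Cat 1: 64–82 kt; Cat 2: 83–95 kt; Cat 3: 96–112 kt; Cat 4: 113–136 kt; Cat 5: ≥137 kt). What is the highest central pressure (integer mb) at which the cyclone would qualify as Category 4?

905 mb

Category 4 begins at V = 113 kt.
Required ΔP = (113/5.52)^(1/0.653) = 20.471^1.531 ≈ 101.83 mb.
P_c ≤ 1007 − 101.83 = 905.17, so the highest integer P_c is 905 mb.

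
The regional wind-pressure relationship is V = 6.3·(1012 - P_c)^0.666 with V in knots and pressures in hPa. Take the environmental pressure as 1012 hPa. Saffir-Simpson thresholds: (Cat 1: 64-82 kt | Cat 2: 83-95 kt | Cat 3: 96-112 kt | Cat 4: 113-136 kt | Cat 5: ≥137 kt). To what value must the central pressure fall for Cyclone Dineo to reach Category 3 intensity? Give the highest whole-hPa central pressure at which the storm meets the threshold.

952 hPa

Category 3 begins at V = 96 kt.
Required ΔP = (96/6.3)^(1/0.666) = 15.238^1.502 ≈ 59.73 hPa.
P_c ≤ 1012 − 59.73 = 952.27, so the highest integer P_c is 952 hPa.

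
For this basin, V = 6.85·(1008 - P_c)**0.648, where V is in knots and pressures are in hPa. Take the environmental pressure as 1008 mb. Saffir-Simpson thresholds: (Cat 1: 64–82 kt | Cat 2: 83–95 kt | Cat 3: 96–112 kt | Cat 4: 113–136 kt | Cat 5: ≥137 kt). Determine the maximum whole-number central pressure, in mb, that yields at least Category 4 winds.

Category 4 begins at V = 113 kt.
Required ΔP = (113/6.85)^(1/0.648) = 16.496^1.543 ≈ 75.63 mb.
P_c ≤ 1008 − 75.63 = 932.37, so the highest integer P_c is 932 mb.

932 mb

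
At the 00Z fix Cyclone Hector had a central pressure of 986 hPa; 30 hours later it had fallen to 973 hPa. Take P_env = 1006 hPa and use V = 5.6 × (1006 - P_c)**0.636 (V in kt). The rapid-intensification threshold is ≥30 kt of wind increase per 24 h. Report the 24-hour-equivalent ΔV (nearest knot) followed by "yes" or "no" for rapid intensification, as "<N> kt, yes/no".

V₁: ΔP = 20, V ≈ 5.6 × 20^0.636 ≈ 37.64 kt.
V₂: ΔP = 33, V ≈ 5.6 × 33^0.636 ≈ 51.76 kt.
ΔV over 30 h = 14.12 kt → 24 h equivalent = 14.12 × 24/30 ≈ 11.30 kt.
11 kt < 30 kt ⇒ not rapid intensification.

11 kt, no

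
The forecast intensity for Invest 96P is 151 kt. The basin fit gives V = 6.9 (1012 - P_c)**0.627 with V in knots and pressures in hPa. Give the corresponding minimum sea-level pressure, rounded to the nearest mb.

ΔP = (V / 6.9)^(1/0.627) = (151/6.9)^1.595.
151/6.9 = 21.884; 21.884^1.595 ≈ 137.20 mb.
P_c = 1012 − 137.20 = 874.80 ≈ 875 mb.

875 mb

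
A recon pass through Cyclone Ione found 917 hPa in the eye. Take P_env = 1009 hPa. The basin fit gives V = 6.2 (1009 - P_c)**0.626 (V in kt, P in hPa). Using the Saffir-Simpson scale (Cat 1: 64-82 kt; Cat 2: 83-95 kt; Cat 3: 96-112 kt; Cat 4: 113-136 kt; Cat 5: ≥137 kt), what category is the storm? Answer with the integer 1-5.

ΔP = 1009 − 917 = 92 hPa.
V ≈ 6.2 × 92^0.626 = 6.2 × 16.96 ≈ 105 kt.
105 kt falls in the Category 3 band.

3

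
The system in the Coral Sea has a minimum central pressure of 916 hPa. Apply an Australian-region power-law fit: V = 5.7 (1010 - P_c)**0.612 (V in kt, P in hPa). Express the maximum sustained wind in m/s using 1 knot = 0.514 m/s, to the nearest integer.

ΔP = 1010 − 916 = 94 hPa.
V ≈ 5.7 × 94^0.612 = 5.7 × 16.127 ≈ 91.924 kt.
91.924 × 0.514 ≈ 47.25 m/s → 47 m/s.

47 m/s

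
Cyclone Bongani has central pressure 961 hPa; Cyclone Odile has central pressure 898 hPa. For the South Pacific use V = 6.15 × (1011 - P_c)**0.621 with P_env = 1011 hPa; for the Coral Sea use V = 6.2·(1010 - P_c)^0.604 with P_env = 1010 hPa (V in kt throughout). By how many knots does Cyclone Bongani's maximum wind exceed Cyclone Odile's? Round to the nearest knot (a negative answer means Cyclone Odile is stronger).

-37 kt

Cyclone Bongani: ΔP = 50; V ≈ 6.15 × 50^0.621 ≈ 69.81 kt.
Cyclone Odile: ΔP = 112; V ≈ 6.2 × 112^0.604 ≈ 107.18 kt.
Difference ≈ 69.81 − 107.18 = -37.37 → -37 kt.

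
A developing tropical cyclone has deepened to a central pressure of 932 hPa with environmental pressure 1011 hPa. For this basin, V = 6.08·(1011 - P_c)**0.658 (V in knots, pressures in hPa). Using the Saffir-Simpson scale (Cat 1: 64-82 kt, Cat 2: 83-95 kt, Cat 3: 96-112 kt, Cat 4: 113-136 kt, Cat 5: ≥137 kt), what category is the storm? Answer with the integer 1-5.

3

ΔP = 1011 − 932 = 79 hPa.
V ≈ 6.08 × 79^0.658 = 6.08 × 17.73 ≈ 108 kt.
108 kt falls in the Category 3 band.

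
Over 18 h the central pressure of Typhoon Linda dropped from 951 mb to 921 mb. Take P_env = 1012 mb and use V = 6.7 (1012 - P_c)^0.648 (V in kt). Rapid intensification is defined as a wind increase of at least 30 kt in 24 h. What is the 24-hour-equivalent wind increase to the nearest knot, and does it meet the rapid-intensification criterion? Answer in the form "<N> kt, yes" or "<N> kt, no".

38 kt, yes

V₁: ΔP = 61, V ≈ 6.7 × 61^0.648 ≈ 96.15 kt.
V₂: ΔP = 91, V ≈ 6.7 × 91^0.648 ≈ 124.60 kt.
ΔV over 18 h = 28.45 kt → 24 h equivalent = 28.45 × 24/18 ≈ 37.93 kt.
38 kt ≥ 30 kt ⇒ rapid intensification.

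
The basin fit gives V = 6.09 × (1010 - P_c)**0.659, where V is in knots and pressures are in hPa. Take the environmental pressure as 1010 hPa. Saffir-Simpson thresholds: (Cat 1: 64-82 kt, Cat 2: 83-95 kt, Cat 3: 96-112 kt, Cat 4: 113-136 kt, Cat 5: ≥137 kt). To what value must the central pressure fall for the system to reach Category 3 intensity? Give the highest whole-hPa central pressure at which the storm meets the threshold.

Category 3 begins at V = 96 kt.
Required ΔP = (96/6.09)^(1/0.659) = 15.764^1.517 ≈ 65.67 hPa.
P_c ≤ 1010 − 65.67 = 944.33, so the highest integer P_c is 944 hPa.

944 hPa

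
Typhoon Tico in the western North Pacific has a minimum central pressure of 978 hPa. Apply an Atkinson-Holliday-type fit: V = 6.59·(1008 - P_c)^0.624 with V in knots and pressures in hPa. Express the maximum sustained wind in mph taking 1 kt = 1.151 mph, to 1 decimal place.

63.3 mph

ΔP = 1008 − 978 = 30 hPa.
V ≈ 6.59 × 30^0.624 = 6.59 × 8.351 ≈ 55.031 kt.
55.031 × 1.151 ≈ 63.34 mph → 63.3 mph.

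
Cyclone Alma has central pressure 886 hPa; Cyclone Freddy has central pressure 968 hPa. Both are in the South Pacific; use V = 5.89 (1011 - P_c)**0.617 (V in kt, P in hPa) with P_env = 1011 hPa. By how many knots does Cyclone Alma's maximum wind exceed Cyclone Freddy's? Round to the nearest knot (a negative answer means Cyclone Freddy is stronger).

56 kt

Cyclone Alma: ΔP = 125; V ≈ 5.89 × 125^0.617 ≈ 115.85 kt.
Cyclone Freddy: ΔP = 43; V ≈ 5.89 × 43^0.617 ≈ 59.97 kt.
Difference ≈ 115.85 − 59.97 = 55.88 → 56 kt.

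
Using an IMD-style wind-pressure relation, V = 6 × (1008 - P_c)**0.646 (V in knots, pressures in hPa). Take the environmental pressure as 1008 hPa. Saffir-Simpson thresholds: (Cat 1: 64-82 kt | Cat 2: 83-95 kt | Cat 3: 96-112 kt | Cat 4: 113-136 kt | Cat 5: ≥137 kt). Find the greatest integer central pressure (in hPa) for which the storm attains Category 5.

881 hPa

Category 5 begins at V = 137 kt.
Required ΔP = (137/6)^(1/0.646) = 22.833^1.548 ≈ 126.78 hPa.
P_c ≤ 1008 − 126.78 = 881.22, so the highest integer P_c is 881 hPa.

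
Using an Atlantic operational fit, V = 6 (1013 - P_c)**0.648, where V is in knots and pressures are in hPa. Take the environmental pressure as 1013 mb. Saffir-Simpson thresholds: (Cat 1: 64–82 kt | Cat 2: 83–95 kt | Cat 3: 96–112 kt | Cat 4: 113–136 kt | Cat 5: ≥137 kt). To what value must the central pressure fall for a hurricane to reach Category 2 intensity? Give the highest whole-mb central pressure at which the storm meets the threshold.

955 mb

Category 2 begins at V = 83 kt.
Required ΔP = (83/6)^(1/0.648) = 13.833^1.543 ≈ 57.64 mb.
P_c ≤ 1013 − 57.64 = 955.36, so the highest integer P_c is 955 mb.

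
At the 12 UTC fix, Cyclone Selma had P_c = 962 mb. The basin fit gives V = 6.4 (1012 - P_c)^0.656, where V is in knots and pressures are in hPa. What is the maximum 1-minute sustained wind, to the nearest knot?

ΔP = 1012 − 962 = 50 mb.
50^0.656 ≈ 13.017.
V ≈ 6.4 × 13.017 ≈ 83.3 kt.

83 kt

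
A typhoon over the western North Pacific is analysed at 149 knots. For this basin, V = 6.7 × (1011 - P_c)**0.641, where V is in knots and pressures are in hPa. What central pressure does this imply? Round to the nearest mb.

ΔP = (V / 6.7)^(1/0.641) = (149/6.7)^1.560.
149/6.7 = 22.239; 22.239^1.560 ≈ 126.35 mb.
P_c = 1011 − 126.35 = 884.65 ≈ 885 mb.

885 mb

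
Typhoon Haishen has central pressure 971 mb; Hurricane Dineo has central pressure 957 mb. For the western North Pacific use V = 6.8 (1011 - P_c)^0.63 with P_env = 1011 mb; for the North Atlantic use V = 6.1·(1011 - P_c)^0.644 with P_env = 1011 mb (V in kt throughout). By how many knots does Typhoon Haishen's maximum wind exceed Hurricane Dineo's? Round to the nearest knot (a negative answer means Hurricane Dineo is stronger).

-10 kt

Typhoon Haishen: ΔP = 40; V ≈ 6.8 × 40^0.63 ≈ 69.47 kt.
Hurricane Dineo: ΔP = 54; V ≈ 6.1 × 54^0.644 ≈ 79.61 kt.
Difference ≈ 69.47 − 79.61 = -10.14 → -10 kt.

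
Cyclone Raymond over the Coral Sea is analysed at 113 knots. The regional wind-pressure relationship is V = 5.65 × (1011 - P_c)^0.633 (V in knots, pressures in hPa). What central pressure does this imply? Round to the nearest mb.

897 mb

ΔP = (V / 5.65)^(1/0.633) = (113/5.65)^1.580.
113/5.65 = 20.000; 20.000^1.580 ≈ 113.59 mb.
P_c = 1011 − 113.59 = 897.41 ≈ 897 mb.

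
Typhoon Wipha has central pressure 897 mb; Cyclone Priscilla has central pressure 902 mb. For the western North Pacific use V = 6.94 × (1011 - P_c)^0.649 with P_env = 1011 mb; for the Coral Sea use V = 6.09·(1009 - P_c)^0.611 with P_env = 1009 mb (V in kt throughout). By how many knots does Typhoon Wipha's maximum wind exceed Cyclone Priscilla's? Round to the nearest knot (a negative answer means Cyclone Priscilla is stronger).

Typhoon Wipha: ΔP = 114; V ≈ 6.94 × 114^0.649 ≈ 150.07 kt.
Cyclone Priscilla: ΔP = 107; V ≈ 6.09 × 107^0.611 ≈ 105.82 kt.
Difference ≈ 150.07 − 105.82 = 44.25 → 44 kt.

44 kt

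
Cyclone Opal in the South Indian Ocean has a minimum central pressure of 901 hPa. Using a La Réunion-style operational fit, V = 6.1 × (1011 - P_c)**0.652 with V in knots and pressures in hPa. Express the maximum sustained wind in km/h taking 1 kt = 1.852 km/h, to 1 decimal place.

242.1 km/h

ΔP = 1011 − 901 = 110 hPa.
V ≈ 6.1 × 110^0.652 = 6.1 × 21.428 ≈ 130.713 kt.
130.713 × 1.852 ≈ 242.08 km/h → 242.1 km/h.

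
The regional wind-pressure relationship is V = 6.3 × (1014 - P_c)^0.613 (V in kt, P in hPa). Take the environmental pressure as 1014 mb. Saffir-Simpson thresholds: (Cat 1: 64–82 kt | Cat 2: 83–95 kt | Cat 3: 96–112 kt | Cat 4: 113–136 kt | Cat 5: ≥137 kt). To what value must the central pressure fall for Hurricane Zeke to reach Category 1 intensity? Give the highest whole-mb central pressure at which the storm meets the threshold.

970 mb

Category 1 begins at V = 64 kt.
Required ΔP = (64/6.3)^(1/0.613) = 10.159^1.631 ≈ 43.90 mb.
P_c ≤ 1014 − 43.90 = 970.10, so the highest integer P_c is 970 mb.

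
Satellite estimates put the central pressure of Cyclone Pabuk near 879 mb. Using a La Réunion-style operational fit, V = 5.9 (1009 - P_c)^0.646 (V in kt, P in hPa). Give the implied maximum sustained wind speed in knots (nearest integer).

ΔP = 1009 − 879 = 130 mb.
130^0.646 ≈ 23.206.
V ≈ 5.9 × 23.206 ≈ 136.9 kt.

137 kt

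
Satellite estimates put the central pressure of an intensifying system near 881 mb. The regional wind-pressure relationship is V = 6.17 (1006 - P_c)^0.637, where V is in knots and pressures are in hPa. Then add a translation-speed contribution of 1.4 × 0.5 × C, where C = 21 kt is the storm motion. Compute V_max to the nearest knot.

148 kt

ΔP = 1006 − 881 = 125 mb.
125^0.637 ≈ 21.664.
V ≈ 6.17 × 21.664 ≈ 133.7 kt.
Translation term: 1.4 × 0.5 × 21 = 14.7 kt.
Corrected V ≈ 148.4 kt → 148 kt.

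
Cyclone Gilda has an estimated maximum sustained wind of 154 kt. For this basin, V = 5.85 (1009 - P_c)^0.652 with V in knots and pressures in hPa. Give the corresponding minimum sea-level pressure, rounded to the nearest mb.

858 mb

ΔP = (V / 5.85)^(1/0.652) = (154/5.85)^1.534.
154/5.85 = 26.325; 26.325^1.534 ≈ 150.83 mb.
P_c = 1009 − 150.83 = 858.17 ≈ 858 mb.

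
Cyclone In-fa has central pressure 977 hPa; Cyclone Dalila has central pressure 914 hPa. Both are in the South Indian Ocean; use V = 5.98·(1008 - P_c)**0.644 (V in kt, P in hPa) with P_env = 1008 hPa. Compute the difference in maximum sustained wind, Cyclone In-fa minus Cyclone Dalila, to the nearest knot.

Cyclone In-fa: ΔP = 31; V ≈ 5.98 × 31^0.644 ≈ 54.59 kt.
Cyclone Dalila: ΔP = 94; V ≈ 5.98 × 94^0.644 ≈ 111.53 kt.
Difference ≈ 54.59 − 111.53 = -56.94 → -57 kt.

-57 kt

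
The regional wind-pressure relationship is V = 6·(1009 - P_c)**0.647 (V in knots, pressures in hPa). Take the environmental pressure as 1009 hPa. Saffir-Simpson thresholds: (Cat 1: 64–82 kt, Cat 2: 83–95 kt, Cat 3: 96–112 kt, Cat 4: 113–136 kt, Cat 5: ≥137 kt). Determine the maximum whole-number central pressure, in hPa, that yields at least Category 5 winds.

883 hPa

Category 5 begins at V = 137 kt.
Required ΔP = (137/6)^(1/0.647) = 22.833^1.546 ≈ 125.83 hPa.
P_c ≤ 1009 − 125.83 = 883.17, so the highest integer P_c is 883 hPa.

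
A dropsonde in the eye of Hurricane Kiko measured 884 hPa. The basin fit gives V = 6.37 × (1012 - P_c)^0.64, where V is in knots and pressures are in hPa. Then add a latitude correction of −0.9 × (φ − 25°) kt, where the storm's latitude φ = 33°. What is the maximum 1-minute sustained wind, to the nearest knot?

135 kt

ΔP = 1012 − 884 = 128 hPa.
128^0.64 ≈ 22.316.
V ≈ 6.37 × 22.316 ≈ 142.2 kt.
Latitude correction: −0.9 × (33 − 25) = -7.2 kt.
Corrected V ≈ 135 kt → 135 kt.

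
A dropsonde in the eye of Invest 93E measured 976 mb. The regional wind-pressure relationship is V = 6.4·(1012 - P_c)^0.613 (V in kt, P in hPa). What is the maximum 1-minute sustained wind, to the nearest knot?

58 kt

ΔP = 1012 − 976 = 36 mb.
36^0.613 ≈ 8.995.
V ≈ 6.4 × 8.995 ≈ 57.6 kt.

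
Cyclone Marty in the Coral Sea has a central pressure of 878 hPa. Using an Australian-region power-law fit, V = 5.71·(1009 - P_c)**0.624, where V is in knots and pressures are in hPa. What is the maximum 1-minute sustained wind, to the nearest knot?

120 kt

ΔP = 1009 − 878 = 131 hPa.
131^0.624 ≈ 20.950.
V ≈ 5.71 × 20.950 ≈ 119.6 kt.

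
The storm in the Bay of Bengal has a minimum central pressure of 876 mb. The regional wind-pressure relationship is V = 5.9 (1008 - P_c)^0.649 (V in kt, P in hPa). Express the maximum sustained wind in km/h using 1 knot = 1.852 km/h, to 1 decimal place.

ΔP = 1008 − 876 = 132 mb.
V ≈ 5.9 × 132^0.649 = 5.9 × 23.782 ≈ 140.315 kt.
140.315 × 1.852 ≈ 259.86 km/h → 259.9 km/h.

259.9 km/h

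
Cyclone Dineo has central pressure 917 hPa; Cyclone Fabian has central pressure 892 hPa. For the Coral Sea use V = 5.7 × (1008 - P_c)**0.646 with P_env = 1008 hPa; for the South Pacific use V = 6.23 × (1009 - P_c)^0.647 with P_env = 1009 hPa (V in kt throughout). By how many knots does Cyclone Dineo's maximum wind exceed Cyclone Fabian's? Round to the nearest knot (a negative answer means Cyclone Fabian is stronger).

-31 kt

Cyclone Dineo: ΔP = 91; V ≈ 5.7 × 91^0.646 ≈ 105.05 kt.
Cyclone Fabian: ΔP = 117; V ≈ 6.23 × 117^0.647 ≈ 135.71 kt.
Difference ≈ 105.05 − 135.71 = -30.66 → -31 kt.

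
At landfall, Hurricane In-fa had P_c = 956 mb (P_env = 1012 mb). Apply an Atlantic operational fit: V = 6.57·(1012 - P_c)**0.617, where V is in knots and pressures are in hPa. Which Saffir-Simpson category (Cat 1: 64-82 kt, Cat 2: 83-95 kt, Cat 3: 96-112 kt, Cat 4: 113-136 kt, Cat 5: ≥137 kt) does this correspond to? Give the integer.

1

ΔP = 1012 − 956 = 56 mb.
V ≈ 6.57 × 56^0.617 = 6.57 × 11.98 ≈ 79 kt.
79 kt falls in the Category 1 band.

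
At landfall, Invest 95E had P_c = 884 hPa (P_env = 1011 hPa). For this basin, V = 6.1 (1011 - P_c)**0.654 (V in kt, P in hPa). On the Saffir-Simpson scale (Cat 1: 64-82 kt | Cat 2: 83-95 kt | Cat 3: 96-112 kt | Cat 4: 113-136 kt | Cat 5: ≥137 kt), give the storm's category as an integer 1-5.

5

ΔP = 1011 − 884 = 127 hPa.
V ≈ 6.1 × 127^0.654 = 6.1 × 23.76 ≈ 145 kt.
145 kt falls in the Category 5 band.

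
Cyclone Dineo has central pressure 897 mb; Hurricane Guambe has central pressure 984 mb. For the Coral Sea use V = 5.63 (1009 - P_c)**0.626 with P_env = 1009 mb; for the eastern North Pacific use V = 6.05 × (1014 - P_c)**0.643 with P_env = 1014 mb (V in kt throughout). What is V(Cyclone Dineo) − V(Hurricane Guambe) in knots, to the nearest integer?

Cyclone Dineo: ΔP = 112; V ≈ 5.63 × 112^0.626 ≈ 107.97 kt.
Hurricane Guambe: ΔP = 30; V ≈ 6.05 × 30^0.643 ≈ 53.89 kt.
Difference ≈ 107.97 − 53.89 = 54.08 → 54 kt.

54 kt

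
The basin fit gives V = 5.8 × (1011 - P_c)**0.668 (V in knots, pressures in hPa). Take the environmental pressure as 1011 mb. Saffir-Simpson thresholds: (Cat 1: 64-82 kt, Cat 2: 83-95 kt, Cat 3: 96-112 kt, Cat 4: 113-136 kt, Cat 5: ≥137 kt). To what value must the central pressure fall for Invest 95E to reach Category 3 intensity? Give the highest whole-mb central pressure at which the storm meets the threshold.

944 mb

Category 3 begins at V = 96 kt.
Required ΔP = (96/5.8)^(1/0.668) = 16.552^1.497 ≈ 66.78 mb.
P_c ≤ 1011 − 66.78 = 944.22, so the highest integer P_c is 944 mb.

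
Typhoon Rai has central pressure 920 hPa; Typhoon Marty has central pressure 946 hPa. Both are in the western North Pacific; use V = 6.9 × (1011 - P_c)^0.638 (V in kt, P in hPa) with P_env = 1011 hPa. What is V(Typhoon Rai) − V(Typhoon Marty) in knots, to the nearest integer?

24 kt

Typhoon Rai: ΔP = 91; V ≈ 6.9 × 91^0.638 ≈ 122.66 kt.
Typhoon Marty: ΔP = 65; V ≈ 6.9 × 65^0.638 ≈ 98.97 kt.
Difference ≈ 122.66 − 98.97 = 23.69 → 24 kt.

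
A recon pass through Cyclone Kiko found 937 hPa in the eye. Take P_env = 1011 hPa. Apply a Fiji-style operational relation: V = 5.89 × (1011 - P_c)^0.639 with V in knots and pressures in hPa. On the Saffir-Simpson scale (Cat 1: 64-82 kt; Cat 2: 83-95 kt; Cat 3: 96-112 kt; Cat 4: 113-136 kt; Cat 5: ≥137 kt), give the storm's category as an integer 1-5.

ΔP = 1011 − 937 = 74 hPa.
V ≈ 5.89 × 74^0.639 = 5.89 × 15.65 ≈ 92 kt.
92 kt falls in the Category 2 band.

2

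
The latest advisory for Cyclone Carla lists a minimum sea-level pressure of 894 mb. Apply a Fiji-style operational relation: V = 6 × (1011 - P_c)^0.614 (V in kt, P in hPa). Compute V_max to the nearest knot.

ΔP = 1011 − 894 = 117 mb.
117^0.614 ≈ 18.615.
V ≈ 6 × 18.615 ≈ 111.7 kt.

112 kt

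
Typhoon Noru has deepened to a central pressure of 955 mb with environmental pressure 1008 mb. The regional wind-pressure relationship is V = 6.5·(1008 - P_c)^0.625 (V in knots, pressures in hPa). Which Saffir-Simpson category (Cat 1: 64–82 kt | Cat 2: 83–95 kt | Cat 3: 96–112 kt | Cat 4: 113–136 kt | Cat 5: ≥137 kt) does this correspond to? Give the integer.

ΔP = 1008 − 955 = 53 mb.
V ≈ 6.5 × 53^0.625 = 6.5 × 11.96 ≈ 78 kt.
78 kt falls in the Category 1 band.

1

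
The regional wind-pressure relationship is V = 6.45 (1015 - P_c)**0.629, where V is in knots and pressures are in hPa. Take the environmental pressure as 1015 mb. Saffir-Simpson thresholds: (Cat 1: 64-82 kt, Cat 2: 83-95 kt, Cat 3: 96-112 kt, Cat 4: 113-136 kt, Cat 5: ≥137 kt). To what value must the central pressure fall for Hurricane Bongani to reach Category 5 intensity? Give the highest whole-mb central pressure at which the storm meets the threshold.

Category 5 begins at V = 137 kt.
Required ΔP = (137/6.45)^(1/0.629) = 21.240^1.590 ≈ 128.81 mb.
P_c ≤ 1015 − 128.81 = 886.19, so the highest integer P_c is 886 mb.

886 mb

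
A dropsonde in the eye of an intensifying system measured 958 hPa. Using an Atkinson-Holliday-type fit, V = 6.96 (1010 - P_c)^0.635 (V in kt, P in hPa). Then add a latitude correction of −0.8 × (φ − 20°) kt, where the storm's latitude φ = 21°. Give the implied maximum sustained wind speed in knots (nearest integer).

85 kt

ΔP = 1010 − 958 = 52 hPa.
52^0.635 ≈ 12.293.
V ≈ 6.96 × 12.293 ≈ 85.6 kt.
Latitude correction: −0.8 × (21 − 20) = -0.8 kt.
Corrected V ≈ 84.8 kt → 85 kt.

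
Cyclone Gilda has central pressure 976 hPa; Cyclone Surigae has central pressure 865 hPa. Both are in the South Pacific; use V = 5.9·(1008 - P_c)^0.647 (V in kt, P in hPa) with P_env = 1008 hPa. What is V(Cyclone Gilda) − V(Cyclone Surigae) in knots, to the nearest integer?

Cyclone Gilda: ΔP = 32; V ≈ 5.9 × 32^0.647 ≈ 55.55 kt.
Cyclone Surigae: ΔP = 143; V ≈ 5.9 × 143^0.647 ≈ 146.34 kt.
Difference ≈ 55.55 − 146.34 = -90.79 → -91 kt.

-91 kt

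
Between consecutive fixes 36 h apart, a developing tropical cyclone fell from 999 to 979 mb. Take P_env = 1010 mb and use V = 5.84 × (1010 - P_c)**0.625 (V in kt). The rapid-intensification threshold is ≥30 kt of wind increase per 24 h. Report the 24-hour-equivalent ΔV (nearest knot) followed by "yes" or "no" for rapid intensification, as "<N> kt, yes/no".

16 kt, no

V₁: ΔP = 11, V ≈ 5.84 × 11^0.625 ≈ 26.14 kt.
V₂: ΔP = 31, V ≈ 5.84 × 31^0.625 ≈ 49.95 kt.
ΔV over 36 h = 23.81 kt → 24 h equivalent = 23.81 × 24/36 ≈ 15.87 kt.
16 kt < 30 kt ⇒ not rapid intensification.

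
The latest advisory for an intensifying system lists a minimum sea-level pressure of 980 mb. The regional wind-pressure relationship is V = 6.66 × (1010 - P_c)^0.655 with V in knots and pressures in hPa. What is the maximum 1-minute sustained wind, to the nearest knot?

62 kt

ΔP = 1010 − 980 = 30 mb.
30^0.655 ≈ 9.279.
V ≈ 6.66 × 9.279 ≈ 61.8 kt.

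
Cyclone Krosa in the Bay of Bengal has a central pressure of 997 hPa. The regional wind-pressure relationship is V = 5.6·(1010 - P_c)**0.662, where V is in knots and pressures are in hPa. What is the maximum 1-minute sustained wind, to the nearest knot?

31 kt

ΔP = 1010 − 997 = 13 hPa.
13^0.662 ≈ 5.463.
V ≈ 5.6 × 5.463 ≈ 30.6 kt.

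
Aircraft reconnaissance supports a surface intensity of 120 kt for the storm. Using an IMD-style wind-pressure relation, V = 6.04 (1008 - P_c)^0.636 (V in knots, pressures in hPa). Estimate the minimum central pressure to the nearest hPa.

ΔP = (V / 6.04)^(1/0.636) = (120/6.04)^1.572.
120/6.04 = 19.868; 19.868^1.572 ≈ 109.93 hPa.
P_c = 1008 − 109.93 = 898.07 ≈ 898 hPa.

898 hPa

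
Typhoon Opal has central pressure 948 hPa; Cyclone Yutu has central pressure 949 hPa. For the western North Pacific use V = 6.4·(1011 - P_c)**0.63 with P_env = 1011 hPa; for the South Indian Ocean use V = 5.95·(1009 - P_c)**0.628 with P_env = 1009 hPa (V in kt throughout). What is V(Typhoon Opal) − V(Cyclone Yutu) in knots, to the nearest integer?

9 kt

Typhoon Opal: ΔP = 63; V ≈ 6.4 × 63^0.63 ≈ 87.05 kt.
Cyclone Yutu: ΔP = 60; V ≈ 5.95 × 60^0.628 ≈ 77.84 kt.
Difference ≈ 87.05 − 77.84 = 9.21 → 9 kt.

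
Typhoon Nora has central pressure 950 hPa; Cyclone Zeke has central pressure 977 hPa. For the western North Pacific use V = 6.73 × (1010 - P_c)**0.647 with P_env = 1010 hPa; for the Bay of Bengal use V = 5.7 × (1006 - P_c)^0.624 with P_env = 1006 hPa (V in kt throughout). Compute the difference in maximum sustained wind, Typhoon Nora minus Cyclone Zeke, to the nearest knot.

49 kt

Typhoon Nora: ΔP = 60; V ≈ 6.73 × 60^0.647 ≈ 95.17 kt.
Cyclone Zeke: ΔP = 29; V ≈ 5.7 × 29^0.624 ≈ 46.60 kt.
Difference ≈ 95.17 − 46.60 = 48.57 → 49 kt.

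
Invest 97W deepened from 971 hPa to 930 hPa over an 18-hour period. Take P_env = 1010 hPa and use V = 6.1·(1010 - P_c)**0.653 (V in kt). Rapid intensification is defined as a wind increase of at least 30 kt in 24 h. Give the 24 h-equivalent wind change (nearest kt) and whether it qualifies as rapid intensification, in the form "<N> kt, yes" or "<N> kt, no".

53 kt, yes

V₁: ΔP = 39, V ≈ 6.1 × 39^0.653 ≈ 66.73 kt.
V₂: ΔP = 80, V ≈ 6.1 × 80^0.653 ≈ 106.67 kt.
ΔV over 18 h = 39.94 kt → 24 h equivalent = 39.94 × 24/18 ≈ 53.25 kt.
53 kt ≥ 30 kt ⇒ rapid intensification.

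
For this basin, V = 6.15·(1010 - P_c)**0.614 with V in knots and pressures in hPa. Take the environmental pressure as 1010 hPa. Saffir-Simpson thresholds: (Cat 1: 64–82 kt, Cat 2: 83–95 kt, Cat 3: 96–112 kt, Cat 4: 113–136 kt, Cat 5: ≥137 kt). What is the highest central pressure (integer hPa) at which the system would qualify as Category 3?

Category 3 begins at V = 96 kt.
Required ΔP = (96/6.15)^(1/0.614) = 15.610^1.629 ≈ 87.83 hPa.
P_c ≤ 1010 − 87.83 = 922.17, so the highest integer P_c is 922 hPa.

922 hPa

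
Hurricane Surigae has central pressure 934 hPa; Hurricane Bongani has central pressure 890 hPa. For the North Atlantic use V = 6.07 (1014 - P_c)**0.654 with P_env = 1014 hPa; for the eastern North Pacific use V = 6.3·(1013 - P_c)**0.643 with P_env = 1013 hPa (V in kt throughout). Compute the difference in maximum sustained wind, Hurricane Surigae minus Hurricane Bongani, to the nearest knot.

-32 kt

Hurricane Surigae: ΔP = 80; V ≈ 6.07 × 80^0.654 ≈ 106.61 kt.
Hurricane Bongani: ΔP = 123; V ≈ 6.3 × 123^0.643 ≈ 139.04 kt.
Difference ≈ 106.61 − 139.04 = -32.43 → -32 kt.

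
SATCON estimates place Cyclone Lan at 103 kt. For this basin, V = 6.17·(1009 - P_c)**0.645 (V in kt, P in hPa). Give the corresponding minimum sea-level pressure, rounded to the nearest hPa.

ΔP = (V / 6.17)^(1/0.645) = (103/6.17)^1.550.
103/6.17 = 16.694; 16.694^1.550 ≈ 78.60 hPa.
P_c = 1009 − 78.60 = 930.40 ≈ 930 hPa.

930 hPa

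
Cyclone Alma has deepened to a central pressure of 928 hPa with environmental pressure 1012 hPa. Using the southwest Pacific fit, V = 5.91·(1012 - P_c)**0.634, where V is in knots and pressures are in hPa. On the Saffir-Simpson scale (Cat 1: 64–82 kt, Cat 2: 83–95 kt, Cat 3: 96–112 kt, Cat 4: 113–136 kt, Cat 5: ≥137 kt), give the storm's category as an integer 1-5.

3

ΔP = 1012 − 928 = 84 hPa.
V ≈ 5.91 × 84^0.634 = 5.91 × 16.60 ≈ 98 kt.
98 kt falls in the Category 3 band.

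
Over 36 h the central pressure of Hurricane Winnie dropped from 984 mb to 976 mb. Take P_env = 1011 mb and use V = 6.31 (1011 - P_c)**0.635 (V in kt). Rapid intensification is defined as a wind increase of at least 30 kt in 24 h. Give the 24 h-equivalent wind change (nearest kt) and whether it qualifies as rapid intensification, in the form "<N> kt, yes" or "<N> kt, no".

V₁: ΔP = 27, V ≈ 6.31 × 27^0.635 ≈ 51.16 kt.
V₂: ΔP = 35, V ≈ 6.31 × 35^0.635 ≈ 60.33 kt.
ΔV over 36 h = 9.17 kt → 24 h equivalent = 9.17 × 24/36 ≈ 6.11 kt.
6 kt < 30 kt ⇒ not rapid intensification.

6 kt, no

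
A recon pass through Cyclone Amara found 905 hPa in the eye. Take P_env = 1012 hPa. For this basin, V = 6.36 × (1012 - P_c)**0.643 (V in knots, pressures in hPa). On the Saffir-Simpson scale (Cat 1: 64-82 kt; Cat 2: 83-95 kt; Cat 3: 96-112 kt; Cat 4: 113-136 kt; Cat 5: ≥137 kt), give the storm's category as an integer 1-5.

ΔP = 1012 − 905 = 107 hPa.
V ≈ 6.36 × 107^0.643 = 6.36 × 20.18 ≈ 128 kt.
128 kt falls in the Category 4 band.

4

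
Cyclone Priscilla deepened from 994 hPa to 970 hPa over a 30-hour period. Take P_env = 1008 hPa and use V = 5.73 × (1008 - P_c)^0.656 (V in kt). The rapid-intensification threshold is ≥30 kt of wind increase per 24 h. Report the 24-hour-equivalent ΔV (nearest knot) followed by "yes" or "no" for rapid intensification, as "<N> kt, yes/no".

V₁: ΔP = 14, V ≈ 5.73 × 14^0.656 ≈ 32.36 kt.
V₂: ΔP = 38, V ≈ 5.73 × 38^0.656 ≈ 62.30 kt.
ΔV over 30 h = 29.94 kt → 24 h equivalent = 29.94 × 24/30 ≈ 23.95 kt.
24 kt < 30 kt ⇒ not rapid intensification.

24 kt, no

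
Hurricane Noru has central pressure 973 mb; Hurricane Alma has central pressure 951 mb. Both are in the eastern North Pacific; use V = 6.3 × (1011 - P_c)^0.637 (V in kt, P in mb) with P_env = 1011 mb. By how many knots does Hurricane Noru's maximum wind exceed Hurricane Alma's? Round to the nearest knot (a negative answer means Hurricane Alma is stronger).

Hurricane Noru: ΔP = 38; V ≈ 6.3 × 38^0.637 ≈ 63.92 kt.
Hurricane Alma: ΔP = 60; V ≈ 6.3 × 60^0.637 ≈ 85.51 kt.
Difference ≈ 63.92 − 85.51 = -21.59 → -22 kt.

-22 kt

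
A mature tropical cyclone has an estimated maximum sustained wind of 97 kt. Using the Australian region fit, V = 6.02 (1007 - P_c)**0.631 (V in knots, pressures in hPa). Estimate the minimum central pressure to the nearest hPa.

ΔP = (V / 6.02)^(1/0.631) = (97/6.02)^1.585.
97/6.02 = 16.113; 16.113^1.585 ≈ 81.87 hPa.
P_c = 1007 − 81.87 = 925.13 ≈ 925 hPa.

925 hPa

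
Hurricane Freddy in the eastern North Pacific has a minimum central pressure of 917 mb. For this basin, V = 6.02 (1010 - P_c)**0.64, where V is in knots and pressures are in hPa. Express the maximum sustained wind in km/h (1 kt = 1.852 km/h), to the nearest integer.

203 km/h

ΔP = 1010 − 917 = 93 mb.
V ≈ 6.02 × 93^0.64 = 6.02 × 18.190 ≈ 109.503 kt.
109.503 × 1.852 ≈ 202.80 km/h → 203 km/h.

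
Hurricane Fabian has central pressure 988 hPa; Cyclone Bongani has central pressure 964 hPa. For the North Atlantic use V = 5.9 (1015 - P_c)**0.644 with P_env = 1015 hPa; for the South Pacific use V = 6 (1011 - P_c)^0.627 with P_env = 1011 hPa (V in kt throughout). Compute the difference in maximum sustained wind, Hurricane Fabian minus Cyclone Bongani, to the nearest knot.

Hurricane Fabian: ΔP = 27; V ≈ 5.9 × 27^0.644 ≈ 49.28 kt.
Cyclone Bongani: ΔP = 47; V ≈ 6 × 47^0.627 ≈ 67.07 kt.
Difference ≈ 49.28 − 67.07 = -17.79 → -18 kt.

-18 kt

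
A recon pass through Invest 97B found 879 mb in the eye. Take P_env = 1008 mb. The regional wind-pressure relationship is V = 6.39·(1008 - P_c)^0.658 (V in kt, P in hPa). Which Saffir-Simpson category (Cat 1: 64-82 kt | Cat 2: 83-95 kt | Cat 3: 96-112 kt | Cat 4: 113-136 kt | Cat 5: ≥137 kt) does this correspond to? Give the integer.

5

ΔP = 1008 − 879 = 129 mb.
V ≈ 6.39 × 129^0.658 = 6.39 × 24.48 ≈ 156 kt.
156 kt falls in the Category 5 band.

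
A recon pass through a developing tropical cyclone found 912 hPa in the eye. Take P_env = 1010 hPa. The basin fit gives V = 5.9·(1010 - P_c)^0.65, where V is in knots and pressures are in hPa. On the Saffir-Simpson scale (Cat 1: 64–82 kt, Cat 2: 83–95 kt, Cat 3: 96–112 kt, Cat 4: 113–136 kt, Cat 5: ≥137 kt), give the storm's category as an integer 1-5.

ΔP = 1010 − 912 = 98 hPa.
V ≈ 5.9 × 98^0.65 = 5.9 × 19.69 ≈ 116 kt.
116 kt falls in the Category 4 band.

4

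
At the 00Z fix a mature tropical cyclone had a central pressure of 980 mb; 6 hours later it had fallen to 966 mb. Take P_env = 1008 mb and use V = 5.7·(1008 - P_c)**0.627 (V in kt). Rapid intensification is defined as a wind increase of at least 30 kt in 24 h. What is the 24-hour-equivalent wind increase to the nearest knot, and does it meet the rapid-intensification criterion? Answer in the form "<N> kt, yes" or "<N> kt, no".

53 kt, yes

V₁: ΔP = 28, V ≈ 5.7 × 28^0.627 ≈ 46.05 kt.
V₂: ΔP = 42, V ≈ 5.7 × 42^0.627 ≈ 59.38 kt.
ΔV over 6 h = 13.33 kt → 24 h equivalent = 13.33 × 24/6 ≈ 53.32 kt.
53 kt ≥ 30 kt ⇒ rapid intensification.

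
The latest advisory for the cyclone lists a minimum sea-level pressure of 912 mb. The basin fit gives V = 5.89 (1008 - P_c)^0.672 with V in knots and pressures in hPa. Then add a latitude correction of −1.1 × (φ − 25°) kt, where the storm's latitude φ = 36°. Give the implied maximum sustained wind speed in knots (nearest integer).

ΔP = 1008 − 912 = 96 mb.
96^0.672 ≈ 21.483.
V ≈ 5.89 × 21.483 ≈ 126.5 kt.
Latitude correction: −1.1 × (36 − 25) = -12.1 kt.
Corrected V ≈ 114.4 kt → 114 kt.

114 kt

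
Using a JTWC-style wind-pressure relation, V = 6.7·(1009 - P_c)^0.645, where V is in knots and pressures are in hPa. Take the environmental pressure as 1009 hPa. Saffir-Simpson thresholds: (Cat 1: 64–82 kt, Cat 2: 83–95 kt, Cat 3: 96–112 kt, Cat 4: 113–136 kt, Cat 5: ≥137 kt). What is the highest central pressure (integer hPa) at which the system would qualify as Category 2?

959 hPa

Category 2 begins at V = 83 kt.
Required ΔP = (83/6.7)^(1/0.645) = 12.388^1.550 ≈ 49.50 hPa.
P_c ≤ 1009 − 49.50 = 959.50, so the highest integer P_c is 959 hPa.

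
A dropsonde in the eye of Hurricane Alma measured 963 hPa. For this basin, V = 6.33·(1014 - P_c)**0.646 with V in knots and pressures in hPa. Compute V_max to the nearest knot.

ΔP = 1014 − 963 = 51 hPa.
51^0.646 ≈ 12.679.
V ≈ 6.33 × 12.679 ≈ 80.3 kt.

80 kt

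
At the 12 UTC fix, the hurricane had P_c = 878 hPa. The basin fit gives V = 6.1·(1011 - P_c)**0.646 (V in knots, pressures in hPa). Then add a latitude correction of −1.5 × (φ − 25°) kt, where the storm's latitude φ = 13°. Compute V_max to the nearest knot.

162 kt

ΔP = 1011 − 878 = 133 hPa.
133^0.646 ≈ 23.551.
V ≈ 6.1 × 23.551 ≈ 143.7 kt.
Latitude correction: −1.5 × (13 − 25) = 18 kt.
Corrected V ≈ 161.7 kt → 162 kt.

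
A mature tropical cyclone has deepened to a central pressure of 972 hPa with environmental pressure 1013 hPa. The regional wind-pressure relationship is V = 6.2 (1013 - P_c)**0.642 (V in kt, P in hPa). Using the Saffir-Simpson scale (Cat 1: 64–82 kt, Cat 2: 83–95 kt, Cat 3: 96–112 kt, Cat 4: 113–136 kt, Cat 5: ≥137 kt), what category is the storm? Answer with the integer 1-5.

1

ΔP = 1013 − 972 = 41 hPa.
V ≈ 6.2 × 41^0.642 = 6.2 × 10.85 ≈ 67 kt.
67 kt falls in the Category 1 band.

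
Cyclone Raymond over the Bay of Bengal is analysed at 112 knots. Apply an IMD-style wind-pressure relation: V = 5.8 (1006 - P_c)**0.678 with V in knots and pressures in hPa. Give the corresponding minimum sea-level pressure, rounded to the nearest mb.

927 mb

ΔP = (V / 5.8)^(1/0.678) = (112/5.8)^1.475.
112/5.8 = 19.310; 19.310^1.475 ≈ 78.79 mb.
P_c = 1006 − 78.79 = 927.21 ≈ 927 mb.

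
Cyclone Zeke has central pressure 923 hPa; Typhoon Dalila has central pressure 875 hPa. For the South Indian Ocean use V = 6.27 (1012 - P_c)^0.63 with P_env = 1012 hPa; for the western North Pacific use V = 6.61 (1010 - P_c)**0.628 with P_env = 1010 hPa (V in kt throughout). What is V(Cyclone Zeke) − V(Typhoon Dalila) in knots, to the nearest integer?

Cyclone Zeke: ΔP = 89; V ≈ 6.27 × 89^0.63 ≈ 106.02 kt.
Typhoon Dalila: ΔP = 135; V ≈ 6.61 × 135^0.628 ≈ 143.90 kt.
Difference ≈ 106.02 − 143.90 = -37.88 → -38 kt.

-38 kt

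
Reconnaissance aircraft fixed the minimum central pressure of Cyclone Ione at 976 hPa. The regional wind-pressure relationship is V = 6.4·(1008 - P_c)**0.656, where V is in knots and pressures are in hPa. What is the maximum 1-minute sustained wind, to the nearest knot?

62 kt

ΔP = 1008 − 976 = 32 hPa.
32^0.656 ≈ 9.714.
V ≈ 6.4 × 9.714 ≈ 62.2 kt.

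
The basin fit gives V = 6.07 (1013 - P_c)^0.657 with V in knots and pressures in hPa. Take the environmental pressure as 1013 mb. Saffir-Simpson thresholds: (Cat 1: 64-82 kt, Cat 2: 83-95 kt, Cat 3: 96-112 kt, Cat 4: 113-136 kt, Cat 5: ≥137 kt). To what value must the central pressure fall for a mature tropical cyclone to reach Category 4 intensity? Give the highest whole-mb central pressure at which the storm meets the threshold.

Category 4 begins at V = 113 kt.
Required ΔP = (113/6.07)^(1/0.657) = 18.616^1.522 ≈ 85.68 mb.
P_c ≤ 1013 − 85.68 = 927.32, so the highest integer P_c is 927 mb.

927 mb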